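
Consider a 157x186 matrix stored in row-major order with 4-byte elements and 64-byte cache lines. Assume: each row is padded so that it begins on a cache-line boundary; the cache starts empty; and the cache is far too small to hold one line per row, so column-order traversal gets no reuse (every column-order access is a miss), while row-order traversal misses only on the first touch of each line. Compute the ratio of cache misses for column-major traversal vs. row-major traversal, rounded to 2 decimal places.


Each row occupies 186 * 4 = 744 bytes and starts on a line boundary, so it spans ceil(744 / 64) = 12 cache lines.
Row-major traversal misses (one per line touched): 157 * ceil(186 * 4 / 64) = 1884
Column-major traversal misses (no reuse, every access misses): 157 * 186 = 29202
Ratio = 29202 / 1884 = 15.5

15.5


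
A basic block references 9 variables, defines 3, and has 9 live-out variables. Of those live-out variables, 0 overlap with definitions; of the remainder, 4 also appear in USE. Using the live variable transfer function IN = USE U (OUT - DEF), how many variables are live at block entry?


OUT - DEF: 9 - 0 = 9
|IN| = |USE| + |OUT - DEF| - |USE ∩ (OUT - DEF)| = 9 + 9 - 4 = 14

14


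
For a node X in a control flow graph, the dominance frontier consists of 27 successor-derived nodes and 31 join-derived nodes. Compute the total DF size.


DF(X) = direct successor contributions + join point contributions
= 27 + 31 = 58

58


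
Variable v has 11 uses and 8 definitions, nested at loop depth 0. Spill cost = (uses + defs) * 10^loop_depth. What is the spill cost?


uses + defs = 11 + 8 = 19
10^0 = 1
Spill cost = 19 * 1 = 19

19


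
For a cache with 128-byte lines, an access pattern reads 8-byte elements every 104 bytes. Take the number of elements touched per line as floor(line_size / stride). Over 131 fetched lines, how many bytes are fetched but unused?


Elements per line = floor(128 / 104) = 1
Bytes used per line = 1 * 8 = 8
Wasted per line = 128 - 8 = 120
Total wasted = 120 * 131 = 15720

15720


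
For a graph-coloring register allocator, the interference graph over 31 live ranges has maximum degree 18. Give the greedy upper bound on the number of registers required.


Greedy coloring never needs more than (max_degree + 1) colors: when coloring a vertex, at most max_degree neighbors are already colored.
Upper bound = 18 + 1 = 19

19


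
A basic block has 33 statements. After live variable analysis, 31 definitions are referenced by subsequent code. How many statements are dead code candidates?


Dead code = total statements - live definitions
= 33 - 31 = 2

2


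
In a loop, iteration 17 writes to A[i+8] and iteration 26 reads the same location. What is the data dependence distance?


Distance = read iteration - write iteration
= 26 - 17 = 9

9


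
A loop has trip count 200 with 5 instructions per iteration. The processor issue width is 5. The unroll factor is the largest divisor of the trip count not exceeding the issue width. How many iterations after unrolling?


Largest divisor of 200 <= 5 is 5
New iterations = 200 / 5 = 40

40


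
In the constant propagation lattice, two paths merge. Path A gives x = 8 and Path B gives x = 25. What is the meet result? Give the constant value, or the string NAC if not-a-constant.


Meet operation: if both paths give the same constant, result is that constant; if they differ, result is NAC (not-a-constant).
Path A: 8, Path B: 25 -> differ
Result: not-a-constant -> NAC

NAC


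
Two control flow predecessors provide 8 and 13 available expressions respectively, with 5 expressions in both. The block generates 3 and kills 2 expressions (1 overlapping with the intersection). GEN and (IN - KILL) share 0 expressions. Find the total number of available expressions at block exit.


IN = intersection of predecessors = 5
IN - KILL = 5 - 1 = 4
|OUT| = |GEN| + |IN - KILL| - |GEN ∩ (IN - KILL)| = 3 + 4 - 0 = 7

7


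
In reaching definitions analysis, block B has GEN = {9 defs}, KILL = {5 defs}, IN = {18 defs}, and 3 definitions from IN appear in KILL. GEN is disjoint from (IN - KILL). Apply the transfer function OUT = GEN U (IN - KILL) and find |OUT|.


IN - KILL: 18 - 3 = 15 surviving definitions
OUT = GEN + surviving = 9 + 15 = 24

24


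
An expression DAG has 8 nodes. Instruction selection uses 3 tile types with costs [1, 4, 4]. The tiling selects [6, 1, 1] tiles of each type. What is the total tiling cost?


Total cost = sum(count_i * cost_i)
= 6*1 + 1*4 + 1*4
= 14

14


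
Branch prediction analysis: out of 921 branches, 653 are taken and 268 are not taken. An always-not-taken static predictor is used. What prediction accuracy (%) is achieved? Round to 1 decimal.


Predictor: always-not-taken
Correct predictions = 268
Accuracy = 268 / 921 * 100 = 29.1%

29.1


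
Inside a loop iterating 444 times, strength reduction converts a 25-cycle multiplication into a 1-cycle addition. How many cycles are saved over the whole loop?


Per-iteration saving = 25 - 1 = 24
Total saved = 444 * 24 = 10656

10656


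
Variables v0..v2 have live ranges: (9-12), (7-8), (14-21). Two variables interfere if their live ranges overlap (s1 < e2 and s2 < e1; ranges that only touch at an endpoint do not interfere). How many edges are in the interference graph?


Check all pairs for overlapping intervals.
Two intervals (s1,e1) and (s2,e2) overlap if s1 < e2 and s2 < e1.
v0 (9-12) vs v1..v2: overlaps none -> 0
v1 (7-8) vs v2: overlaps none -> 0
Total overlapping pairs = 0 + 0 = 0

0


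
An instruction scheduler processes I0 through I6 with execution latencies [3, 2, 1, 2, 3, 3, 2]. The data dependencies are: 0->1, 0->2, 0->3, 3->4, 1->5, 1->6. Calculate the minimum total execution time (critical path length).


Compute longest path through dependency graph: dist(Ik) = max over predecessors of dist + latency(Ik).
dist(I0) = latency 3 = 3
dist(I1) = dist(I0) + 2 = 3 + 2 = 5
dist(I2) = dist(I0) + 1 = 3 + 1 = 4
dist(I3) = dist(I0) + 2 = 3 + 2 = 5
dist(I4) = dist(I3) + 3 = 5 + 3 = 8
dist(I5) = dist(I1) + 3 = 5 + 3 = 8
dist(I6) = dist(I1) + 2 = 5 + 2 = 7
Critical path = max dist = 8

8


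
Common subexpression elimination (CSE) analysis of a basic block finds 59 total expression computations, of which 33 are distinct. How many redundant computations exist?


CSE count = total expressions - unique expressions
= 59 - 33 = 26

26


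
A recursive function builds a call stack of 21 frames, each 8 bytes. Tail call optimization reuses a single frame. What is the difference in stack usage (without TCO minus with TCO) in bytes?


Without TCO: 21 * 8 = 168 bytes
With TCO: reuse 1 frame = 8 bytes
Savings = 168 - 8 = 160

160


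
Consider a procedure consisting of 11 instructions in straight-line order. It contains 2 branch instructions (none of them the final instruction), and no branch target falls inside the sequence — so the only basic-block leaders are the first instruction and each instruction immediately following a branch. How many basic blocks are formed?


With no in-sequence branch targets, the leaders are the first instruction plus the instruction after each branch.
Number of basic blocks = branches + 1
= 2 + 1 = 3

3


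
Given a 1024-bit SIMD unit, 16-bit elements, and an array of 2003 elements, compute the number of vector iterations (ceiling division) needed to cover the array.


Width = 1024 / 16 = 64 elements per vector op
Iterations = ceil(2003 / 64) = 32

32


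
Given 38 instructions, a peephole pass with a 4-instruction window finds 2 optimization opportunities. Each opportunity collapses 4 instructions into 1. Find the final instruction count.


Each match removes 3 instructions.
Total removed = 2 * 3 = 6
Remaining = 38 - 6 = 32

32


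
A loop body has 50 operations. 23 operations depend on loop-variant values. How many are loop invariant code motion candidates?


Invariant candidates = total - loop-dependent
= 50 - 23 = 27

27


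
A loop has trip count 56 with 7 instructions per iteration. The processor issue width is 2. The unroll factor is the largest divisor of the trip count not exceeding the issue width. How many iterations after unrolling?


Largest divisor of 56 <= 2 is 2
New iterations = 56 / 2 = 28

28


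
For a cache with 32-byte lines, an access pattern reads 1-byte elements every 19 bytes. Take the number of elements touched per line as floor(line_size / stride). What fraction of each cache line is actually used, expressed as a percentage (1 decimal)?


Elements per cache line = floor(32 / 19) = 1
Bytes used = 1 * 1 = 1
Utilization = 1 / 32 * 100 = 3.1%

3.1


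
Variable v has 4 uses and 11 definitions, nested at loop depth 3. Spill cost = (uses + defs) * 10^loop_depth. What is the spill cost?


uses + defs = 4 + 11 = 15
10^3 = 1000
Spill cost = 15 * 1000 = 15000

15000


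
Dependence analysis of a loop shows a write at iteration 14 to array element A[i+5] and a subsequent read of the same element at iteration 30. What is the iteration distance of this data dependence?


Distance = read iteration - write iteration
= 30 - 14 = 16

16


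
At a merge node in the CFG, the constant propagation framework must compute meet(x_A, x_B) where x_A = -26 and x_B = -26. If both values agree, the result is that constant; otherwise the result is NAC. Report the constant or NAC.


Meet operation: if both paths give the same constant, result is that constant; if they differ, result is NAC (not-a-constant).
Path A: -26, Path B: -26 -> equal
Result: constant -> -26

-26


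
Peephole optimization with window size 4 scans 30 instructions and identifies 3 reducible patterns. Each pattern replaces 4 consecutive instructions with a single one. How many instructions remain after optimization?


Each match removes 3 instructions.
Total removed = 3 * 3 = 9
Remaining = 30 - 9 = 21

21


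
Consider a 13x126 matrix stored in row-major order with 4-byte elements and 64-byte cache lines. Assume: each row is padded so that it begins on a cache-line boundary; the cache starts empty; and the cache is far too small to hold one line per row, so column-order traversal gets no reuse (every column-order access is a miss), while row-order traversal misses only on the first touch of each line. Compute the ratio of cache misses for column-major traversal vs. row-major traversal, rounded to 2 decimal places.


Each row occupies 126 * 4 = 504 bytes and starts on a line boundary, so it spans ceil(504 / 64) = 8 cache lines.
Row-major traversal misses (one per line touched): 13 * ceil(126 * 4 / 64) = 104
Column-major traversal misses (no reuse, every access misses): 13 * 126 = 1638
Ratio = 1638 / 104 = 15.75

15.75


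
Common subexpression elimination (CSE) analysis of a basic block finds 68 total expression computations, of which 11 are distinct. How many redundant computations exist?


CSE count = total expressions - unique expressions
= 68 - 11 = 57

57


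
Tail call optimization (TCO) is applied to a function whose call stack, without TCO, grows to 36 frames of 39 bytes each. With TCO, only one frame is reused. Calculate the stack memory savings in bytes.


Without TCO: 36 * 39 = 1404 bytes
With TCO: reuse 1 frame = 39 bytes
Savings = 1404 - 39 = 1365

1365


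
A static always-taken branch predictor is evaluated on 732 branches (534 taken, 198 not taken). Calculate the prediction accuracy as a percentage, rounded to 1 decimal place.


Predictor: always-taken
Correct predictions = 534
Accuracy = 534 / 732 * 100 = 73.0%

73.0


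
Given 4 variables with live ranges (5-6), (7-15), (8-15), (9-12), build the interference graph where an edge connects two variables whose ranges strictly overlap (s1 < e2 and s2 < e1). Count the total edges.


Check all pairs for overlapping intervals.
Two intervals (s1,e1) and (s2,e2) overlap if s1 < e2 and s2 < e1.
v0 (5-6) vs v1..v3: overlaps none -> 0
v1 (7-15) vs v2..v3: overlaps v2, v3 -> 2
v2 (8-15) vs v3: overlaps v3 -> 1
Total overlapping pairs = 0 + 2 + 1 = 3

3


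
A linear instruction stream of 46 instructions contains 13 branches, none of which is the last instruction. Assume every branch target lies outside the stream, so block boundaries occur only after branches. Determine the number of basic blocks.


With no in-sequence branch targets, the leaders are the first instruction plus the instruction after each branch.
Number of basic blocks = branches + 1
= 13 + 1 = 14

14


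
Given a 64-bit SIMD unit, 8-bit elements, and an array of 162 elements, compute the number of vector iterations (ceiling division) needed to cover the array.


Width = 64 / 8 = 8 elements per vector op
Iterations = ceil(162 / 8) = 21

21


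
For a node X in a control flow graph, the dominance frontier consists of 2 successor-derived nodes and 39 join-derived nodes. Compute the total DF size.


DF(X) = direct successor contributions + join point contributions
= 2 + 39 = 41

41


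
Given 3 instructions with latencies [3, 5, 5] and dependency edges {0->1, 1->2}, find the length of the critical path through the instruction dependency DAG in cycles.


Compute longest path through dependency graph: dist(Ik) = max over predecessors of dist + latency(Ik).
dist(I0) = latency 3 = 3
dist(I1) = dist(I0) + 5 = 3 + 5 = 8
dist(I2) = dist(I1) + 5 = 8 + 5 = 13
Critical path = max dist = 13

13


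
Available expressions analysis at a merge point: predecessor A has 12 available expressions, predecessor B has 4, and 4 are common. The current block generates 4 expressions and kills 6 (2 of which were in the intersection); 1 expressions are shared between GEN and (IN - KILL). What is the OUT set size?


IN = intersection of predecessors = 4
IN - KILL = 4 - 2 = 2
|OUT| = |GEN| + |IN - KILL| - |GEN ∩ (IN - KILL)| = 4 + 2 - 1 = 5

5


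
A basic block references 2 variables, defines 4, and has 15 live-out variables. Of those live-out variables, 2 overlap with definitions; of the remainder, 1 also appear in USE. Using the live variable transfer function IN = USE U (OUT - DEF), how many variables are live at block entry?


OUT - DEF: 15 - 2 = 13
|IN| = |USE| + |OUT - DEF| - |USE ∩ (OUT - DEF)| = 2 + 13 - 1 = 14

14


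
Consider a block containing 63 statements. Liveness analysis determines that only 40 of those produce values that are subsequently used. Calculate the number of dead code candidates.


Dead code = total statements - live definitions
= 63 - 40 = 23

23


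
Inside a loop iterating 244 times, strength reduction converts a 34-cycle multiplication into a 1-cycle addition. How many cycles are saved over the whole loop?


Per-iteration saving = 34 - 1 = 33
Total saved = 244 * 33 = 8052

8052


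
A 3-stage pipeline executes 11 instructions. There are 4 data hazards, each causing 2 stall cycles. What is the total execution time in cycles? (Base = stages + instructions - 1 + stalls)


Base cycles = 3 + 11 - 1 = 13
Total stalls = 4 * 2 = 8
Total = 13 + 8 = 21

21


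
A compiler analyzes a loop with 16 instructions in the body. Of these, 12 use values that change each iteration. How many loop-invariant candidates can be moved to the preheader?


Invariant candidates = total - loop-dependent
= 16 - 12 = 4

4


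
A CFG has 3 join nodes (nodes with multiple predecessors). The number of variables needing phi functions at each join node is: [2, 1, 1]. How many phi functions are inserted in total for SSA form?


Total phi functions = sum of phi functions at each join node
= 2 + 1 + 1 = 4

4


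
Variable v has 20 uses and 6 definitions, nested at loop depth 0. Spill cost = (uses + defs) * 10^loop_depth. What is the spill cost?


uses + defs = 20 + 6 = 26
10^0 = 1
Spill cost = 26 * 1 = 26

26


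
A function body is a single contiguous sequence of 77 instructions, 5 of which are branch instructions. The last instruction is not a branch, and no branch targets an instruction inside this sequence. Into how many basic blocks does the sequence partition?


With no in-sequence branch targets, the leaders are the first instruction plus the instruction after each branch.
Number of basic blocks = branches + 1
= 5 + 1 = 6

6


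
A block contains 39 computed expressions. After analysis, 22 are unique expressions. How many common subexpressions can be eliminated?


CSE count = total expressions - unique expressions
= 39 - 22 = 17

17


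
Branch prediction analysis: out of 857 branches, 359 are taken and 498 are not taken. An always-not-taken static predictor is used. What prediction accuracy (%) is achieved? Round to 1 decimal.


Predictor: always-not-taken
Correct predictions = 498
Accuracy = 498 / 857 * 100 = 58.1%

58.1


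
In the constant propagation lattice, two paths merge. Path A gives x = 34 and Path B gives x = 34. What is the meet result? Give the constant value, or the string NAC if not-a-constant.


Meet operation: if both paths give the same constant, result is that constant; if they differ, result is NAC (not-a-constant).
Path A: 34, Path B: 34 -> equal
Result: constant -> 34

34


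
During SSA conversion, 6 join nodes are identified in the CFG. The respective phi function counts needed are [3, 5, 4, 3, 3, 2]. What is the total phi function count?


Total phi functions = sum of phi functions at each join node
= 3 + 5 + 4 + 3 + 3 + 2 = 20

20


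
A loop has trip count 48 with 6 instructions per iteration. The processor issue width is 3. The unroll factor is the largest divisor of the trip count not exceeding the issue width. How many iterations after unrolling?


Largest divisor of 48 <= 3 is 3
New iterations = 48 / 3 = 16

16


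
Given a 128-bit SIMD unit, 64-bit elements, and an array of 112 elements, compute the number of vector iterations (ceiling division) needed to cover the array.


Width = 128 / 64 = 2 elements per vector op
Iterations = ceil(112 / 2) = 56

56


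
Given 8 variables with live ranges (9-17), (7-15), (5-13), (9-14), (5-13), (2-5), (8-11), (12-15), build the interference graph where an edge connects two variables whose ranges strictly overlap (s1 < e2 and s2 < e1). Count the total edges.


Check all pairs for overlapping intervals.
Two intervals (s1,e1) and (s2,e2) overlap if s1 < e2 and s2 < e1.
v0 (9-17) vs v1..v7: overlaps v1, v2, v3, v4, v6, v7 -> 6
v1 (7-15) vs v2..v7: overlaps v2, v3, v4, v6, v7 -> 5
v2 (5-13) vs v3..v7: overlaps v3, v4, v6, v7 -> 4
v3 (9-14) vs v4..v7: overlaps v4, v6, v7 -> 3
v4 (5-13) vs v5..v7: overlaps v6, v7 -> 2
v5 (2-5) vs v6..v7: overlaps none -> 0
v6 (8-11) vs v7: overlaps none -> 0
Total overlapping pairs = 6 + 5 + 4 + 3 + 2 + 0 + 0 = 20

20


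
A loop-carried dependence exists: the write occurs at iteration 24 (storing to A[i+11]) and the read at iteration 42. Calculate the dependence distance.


Distance = read iteration - write iteration
= 42 - 24 = 18

18


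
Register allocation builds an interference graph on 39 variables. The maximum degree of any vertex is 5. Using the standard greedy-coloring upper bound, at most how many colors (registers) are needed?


Greedy coloring never needs more than (max_degree + 1) colors: when coloring a vertex, at most max_degree neighbors are already colored.
Upper bound = 5 + 1 = 6

6


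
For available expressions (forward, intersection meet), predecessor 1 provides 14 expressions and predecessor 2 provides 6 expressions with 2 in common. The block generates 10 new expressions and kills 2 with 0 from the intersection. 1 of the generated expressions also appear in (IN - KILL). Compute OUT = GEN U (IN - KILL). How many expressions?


IN = intersection of predecessors = 2
IN - KILL = 2 - 0 = 2
|OUT| = |GEN| + |IN - KILL| - |GEN ∩ (IN - KILL)| = 10 + 2 - 1 = 11

11


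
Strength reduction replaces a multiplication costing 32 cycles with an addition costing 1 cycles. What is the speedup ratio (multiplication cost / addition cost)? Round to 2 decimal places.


Ratio = mult_cost / add_cost = 32 / 1 = 32.0

32.0


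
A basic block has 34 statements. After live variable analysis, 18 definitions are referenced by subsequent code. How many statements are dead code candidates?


Dead code = total statements - live definitions
= 34 - 18 = 16

16


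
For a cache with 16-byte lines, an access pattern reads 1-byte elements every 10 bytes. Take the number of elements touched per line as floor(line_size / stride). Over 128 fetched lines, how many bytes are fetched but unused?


Elements per line = floor(16 / 10) = 1
Bytes used per line = 1 * 1 = 1
Wasted per line = 16 - 1 = 15
Total wasted = 15 * 128 = 1920

1920


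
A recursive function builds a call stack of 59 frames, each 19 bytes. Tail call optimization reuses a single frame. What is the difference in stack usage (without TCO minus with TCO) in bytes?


Without TCO: 59 * 19 = 1121 bytes
With TCO: reuse 1 frame = 19 bytes
Savings = 1121 - 19 = 1102

1102


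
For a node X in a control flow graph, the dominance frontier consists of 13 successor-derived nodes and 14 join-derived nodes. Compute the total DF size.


DF(X) = direct successor contributions + join point contributions
= 13 + 14 = 27

27


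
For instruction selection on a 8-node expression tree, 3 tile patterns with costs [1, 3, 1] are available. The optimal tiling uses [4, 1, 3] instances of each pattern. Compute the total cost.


Total cost = sum(count_i * cost_i)
= 4*1 + 1*3 + 3*1
= 10

10


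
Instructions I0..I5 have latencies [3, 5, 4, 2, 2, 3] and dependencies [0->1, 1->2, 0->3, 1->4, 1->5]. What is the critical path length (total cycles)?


Compute longest path through dependency graph: dist(Ik) = max over predecessors of dist + latency(Ik).
dist(I0) = latency 3 = 3
dist(I1) = dist(I0) + 5 = 3 + 5 = 8
dist(I2) = dist(I1) + 4 = 8 + 4 = 12
dist(I3) = dist(I0) + 2 = 3 + 2 = 5
dist(I4) = dist(I1) + 2 = 8 + 2 = 10
dist(I5) = dist(I1) + 3 = 8 + 3 = 11
Critical path = max dist = 12

12


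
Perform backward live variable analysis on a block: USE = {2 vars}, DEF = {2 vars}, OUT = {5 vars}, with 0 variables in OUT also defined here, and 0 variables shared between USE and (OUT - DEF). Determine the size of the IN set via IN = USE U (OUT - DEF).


OUT - DEF: 5 - 0 = 5
|IN| = |USE| + |OUT - DEF| - |USE ∩ (OUT - DEF)| = 2 + 5 - 0 = 7

7


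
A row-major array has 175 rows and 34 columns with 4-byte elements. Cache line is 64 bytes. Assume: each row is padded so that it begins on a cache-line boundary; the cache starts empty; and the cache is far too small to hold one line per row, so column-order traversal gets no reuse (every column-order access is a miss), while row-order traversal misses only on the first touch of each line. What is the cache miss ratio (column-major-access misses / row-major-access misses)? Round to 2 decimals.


Each row occupies 34 * 4 = 136 bytes and starts on a line boundary, so it spans ceil(136 / 64) = 3 cache lines.
Row-major traversal misses (one per line touched): 175 * ceil(34 * 4 / 64) = 525
Column-major traversal misses (no reuse, every access misses): 175 * 34 = 5950
Ratio = 5950 / 525 = 11.33

11.33


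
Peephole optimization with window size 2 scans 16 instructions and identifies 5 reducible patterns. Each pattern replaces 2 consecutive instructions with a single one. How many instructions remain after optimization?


Each match removes 1 instructions.
Total removed = 5 * 1 = 5
Remaining = 16 - 5 = 11

11


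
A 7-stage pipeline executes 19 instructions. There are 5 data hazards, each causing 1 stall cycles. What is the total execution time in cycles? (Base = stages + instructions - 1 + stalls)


Base cycles = 7 + 19 - 1 = 25
Total stalls = 5 * 1 = 5
Total = 25 + 5 = 30

30


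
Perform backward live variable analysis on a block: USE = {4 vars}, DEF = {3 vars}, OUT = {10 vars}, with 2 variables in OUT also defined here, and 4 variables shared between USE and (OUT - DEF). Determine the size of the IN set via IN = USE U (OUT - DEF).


OUT - DEF: 10 - 2 = 8
|IN| = |USE| + |OUT - DEF| - |USE ∩ (OUT - DEF)| = 4 + 8 - 4 = 8

8


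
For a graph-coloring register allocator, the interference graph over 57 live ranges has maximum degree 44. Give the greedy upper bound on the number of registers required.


Greedy coloring never needs more than (max_degree + 1) colors: when coloring a vertex, at most max_degree neighbors are already colored.
Upper bound = 44 + 1 = 45

45


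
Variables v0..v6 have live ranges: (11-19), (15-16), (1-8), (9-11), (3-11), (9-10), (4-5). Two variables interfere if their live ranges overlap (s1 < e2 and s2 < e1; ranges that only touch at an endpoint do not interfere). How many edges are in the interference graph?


Check all pairs for overlapping intervals.
Two intervals (s1,e1) and (s2,e2) overlap if s1 < e2 and s2 < e1.
v0 (11-19) vs v1..v6: overlaps v1 -> 1
v1 (15-16) vs v2..v6: overlaps none -> 0
v2 (1-8) vs v3..v6: overlaps v4, v6 -> 2
v3 (9-11) vs v4..v6: overlaps v4, v5 -> 2
v4 (3-11) vs v5..v6: overlaps v5, v6 -> 2
v5 (9-10) vs v6: overlaps none -> 0
Total overlapping pairs = 1 + 0 + 2 + 2 + 2 + 0 = 7

7


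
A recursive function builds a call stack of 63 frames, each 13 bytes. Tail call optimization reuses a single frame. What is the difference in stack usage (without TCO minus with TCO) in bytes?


Without TCO: 63 * 13 = 819 bytes
With TCO: reuse 1 frame = 13 bytes
Savings = 819 - 13 = 806

806


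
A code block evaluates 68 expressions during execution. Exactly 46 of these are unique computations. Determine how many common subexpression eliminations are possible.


CSE count = total expressions - unique expressions
= 68 - 46 = 22

22


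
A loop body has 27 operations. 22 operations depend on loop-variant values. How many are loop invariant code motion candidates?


Invariant candidates = total - loop-dependent
= 27 - 22 = 5

5


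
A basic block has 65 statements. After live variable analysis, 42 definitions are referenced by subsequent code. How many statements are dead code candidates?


Dead code = total statements - live definitions
= 65 - 42 = 23

23


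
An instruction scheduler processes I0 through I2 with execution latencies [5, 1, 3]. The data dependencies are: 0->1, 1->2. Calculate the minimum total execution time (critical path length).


Compute longest path through dependency graph: dist(Ik) = max over predecessors of dist + latency(Ik).
dist(I0) = latency 5 = 5
dist(I1) = dist(I0) + 1 = 5 + 1 = 6
dist(I2) = dist(I1) + 3 = 6 + 3 = 9
Critical path = max dist = 9

9


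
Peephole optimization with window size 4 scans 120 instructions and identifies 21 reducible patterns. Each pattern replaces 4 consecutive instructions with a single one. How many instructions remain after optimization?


Each match removes 3 instructions.
Total removed = 21 * 3 = 63
Remaining = 120 - 63 = 57

57


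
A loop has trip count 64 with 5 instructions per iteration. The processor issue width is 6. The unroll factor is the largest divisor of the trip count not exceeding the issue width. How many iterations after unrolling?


Largest divisor of 64 <= 6 is 4
New iterations = 64 / 4 = 16

16


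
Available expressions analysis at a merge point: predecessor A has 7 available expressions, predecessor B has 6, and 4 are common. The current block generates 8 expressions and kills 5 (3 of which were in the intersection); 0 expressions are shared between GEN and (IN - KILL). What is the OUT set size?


IN = intersection of predecessors = 4
IN - KILL = 4 - 3 = 1
|OUT| = |GEN| + |IN - KILL| - |GEN ∩ (IN - KILL)| = 8 + 1 - 0 = 9

9


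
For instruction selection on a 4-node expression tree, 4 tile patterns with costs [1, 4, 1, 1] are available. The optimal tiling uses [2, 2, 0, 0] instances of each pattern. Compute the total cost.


Total cost = sum(count_i * cost_i)
= 2*1 + 2*4 + 0*1 + 0*1
= 10

10


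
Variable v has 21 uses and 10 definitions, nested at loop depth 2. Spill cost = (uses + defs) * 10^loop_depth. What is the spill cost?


uses + defs = 21 + 10 = 31
10^2 = 100
Spill cost = 31 * 100 = 3100

3100


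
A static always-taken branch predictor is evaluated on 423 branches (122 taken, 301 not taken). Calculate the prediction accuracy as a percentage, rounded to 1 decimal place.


Predictor: always-taken
Correct predictions = 122
Accuracy = 122 / 423 * 100 = 28.8%

28.8


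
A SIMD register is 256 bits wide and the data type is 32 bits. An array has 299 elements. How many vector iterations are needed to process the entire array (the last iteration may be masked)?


Width = 256 / 32 = 8 elements per vector op
Iterations = ceil(299 / 8) = 38

38


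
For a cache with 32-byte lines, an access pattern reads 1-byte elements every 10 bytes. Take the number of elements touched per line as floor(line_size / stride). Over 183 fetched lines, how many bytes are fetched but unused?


Elements per line = floor(32 / 10) = 3
Bytes used per line = 3 * 1 = 3
Wasted per line = 32 - 3 = 29
Total wasted = 29 * 183 = 5307

5307


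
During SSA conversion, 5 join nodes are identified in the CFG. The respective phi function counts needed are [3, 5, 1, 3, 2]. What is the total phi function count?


Total phi functions = sum of phi functions at each join node
= 3 + 5 + 1 + 3 + 2 = 14

14


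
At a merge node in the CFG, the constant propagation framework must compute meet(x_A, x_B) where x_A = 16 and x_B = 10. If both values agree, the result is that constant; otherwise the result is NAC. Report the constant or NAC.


Meet operation: if both paths give the same constant, result is that constant; if they differ, result is NAC (not-a-constant).
Path A: 16, Path B: 10 -> differ
Result: not-a-constant -> NAC

NAC


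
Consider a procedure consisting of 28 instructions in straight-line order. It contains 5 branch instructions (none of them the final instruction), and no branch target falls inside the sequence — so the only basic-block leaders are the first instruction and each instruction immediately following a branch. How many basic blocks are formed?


With no in-sequence branch targets, the leaders are the first instruction plus the instruction after each branch.
Number of basic blocks = branches + 1
= 5 + 1 = 6

6


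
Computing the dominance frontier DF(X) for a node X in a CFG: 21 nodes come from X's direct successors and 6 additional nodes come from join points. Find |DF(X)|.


DF(X) = direct successor contributions + join point contributions
= 21 + 6 = 27

27


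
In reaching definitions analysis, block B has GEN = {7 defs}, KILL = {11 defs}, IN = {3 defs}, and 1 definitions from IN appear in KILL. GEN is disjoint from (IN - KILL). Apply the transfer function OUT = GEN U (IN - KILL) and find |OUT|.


IN - KILL: 3 - 1 = 2 surviving definitions
OUT = GEN + surviving = 7 + 2 = 9

9


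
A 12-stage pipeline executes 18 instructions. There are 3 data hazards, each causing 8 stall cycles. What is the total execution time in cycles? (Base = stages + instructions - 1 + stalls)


Base cycles = 12 + 18 - 1 = 29
Total stalls = 3 * 8 = 24
Total = 29 + 24 = 53

53


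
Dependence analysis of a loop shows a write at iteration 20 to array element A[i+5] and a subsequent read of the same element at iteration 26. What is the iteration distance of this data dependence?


Distance = read iteration - write iteration
= 26 - 20 = 6

6


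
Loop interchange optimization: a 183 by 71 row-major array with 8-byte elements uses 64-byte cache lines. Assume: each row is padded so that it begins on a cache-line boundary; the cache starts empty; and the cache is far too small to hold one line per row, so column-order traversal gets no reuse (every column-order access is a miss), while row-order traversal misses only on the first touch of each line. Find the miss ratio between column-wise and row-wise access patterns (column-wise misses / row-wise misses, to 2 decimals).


Each row occupies 71 * 8 = 568 bytes and starts on a line boundary, so it spans ceil(568 / 64) = 9 cache lines.
Row-major traversal misses (one per line touched): 183 * ceil(71 * 8 / 64) = 1647
Column-major traversal misses (no reuse, every access misses): 183 * 71 = 12993
Ratio = 12993 / 1647 = 7.89

7.89


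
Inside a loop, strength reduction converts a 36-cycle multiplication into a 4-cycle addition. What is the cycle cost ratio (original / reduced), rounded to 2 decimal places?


Ratio = mult_cost / add_cost = 36 / 4 = 9.0

9.0


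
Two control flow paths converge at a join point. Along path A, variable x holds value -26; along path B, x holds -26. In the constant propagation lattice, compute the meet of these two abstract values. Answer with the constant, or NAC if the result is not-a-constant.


Meet operation: if both paths give the same constant, result is that constant; if they differ, result is NAC (not-a-constant).
Path A: -26, Path B: -26 -> equal
Result: constant -> -26

-26


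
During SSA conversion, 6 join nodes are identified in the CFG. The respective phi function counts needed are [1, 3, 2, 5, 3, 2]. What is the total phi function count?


Total phi functions = sum of phi functions at each join node
= 1 + 3 + 2 + 5 + 3 + 2 = 16

16


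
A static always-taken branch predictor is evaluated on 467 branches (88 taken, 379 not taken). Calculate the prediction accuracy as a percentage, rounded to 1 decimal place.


Predictor: always-taken
Correct predictions = 88
Accuracy = 88 / 467 * 100 = 18.8%

18.8


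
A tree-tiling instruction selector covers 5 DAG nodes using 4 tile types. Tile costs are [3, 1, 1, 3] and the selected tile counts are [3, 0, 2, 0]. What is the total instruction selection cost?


Total cost = sum(count_i * cost_i)
= 3*3 + 0*1 + 2*1 + 0*3
= 11

11


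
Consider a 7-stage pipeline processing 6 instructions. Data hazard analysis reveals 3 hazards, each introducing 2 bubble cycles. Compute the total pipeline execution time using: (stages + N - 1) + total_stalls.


Base cycles = 7 + 6 - 1 = 12
Total stalls = 3 * 2 = 6
Total = 12 + 6 = 18

18


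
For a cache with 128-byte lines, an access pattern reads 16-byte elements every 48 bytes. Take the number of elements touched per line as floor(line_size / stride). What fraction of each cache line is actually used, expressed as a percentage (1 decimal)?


Elements per cache line = floor(128 / 48) = 2
Bytes used = 2 * 16 = 32
Utilization = 32 / 128 * 100 = 25.0%

25.0


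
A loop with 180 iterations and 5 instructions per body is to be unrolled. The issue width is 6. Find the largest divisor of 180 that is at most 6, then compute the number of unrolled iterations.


Largest divisor of 180 <= 6 is 6
New iterations = 180 / 6 = 30

30


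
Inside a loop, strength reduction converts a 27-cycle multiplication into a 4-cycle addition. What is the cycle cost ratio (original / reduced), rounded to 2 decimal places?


Ratio = mult_cost / add_cost = 27 / 4 = 6.75

6.75


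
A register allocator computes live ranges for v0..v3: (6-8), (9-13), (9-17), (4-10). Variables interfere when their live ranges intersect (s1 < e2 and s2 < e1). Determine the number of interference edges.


Check all pairs for overlapping intervals.
Two intervals (s1,e1) and (s2,e2) overlap if s1 < e2 and s2 < e1.
v0 (6-8) vs v1..v3: overlaps v3 -> 1
v1 (9-13) vs v2..v3: overlaps v2, v3 -> 2
v2 (9-17) vs v3: overlaps v3 -> 1
Total overlapping pairs = 1 + 2 + 1 = 4

4


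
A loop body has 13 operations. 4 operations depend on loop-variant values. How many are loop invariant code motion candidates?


Invariant candidates = total - loop-dependent
= 13 - 4 = 9

9


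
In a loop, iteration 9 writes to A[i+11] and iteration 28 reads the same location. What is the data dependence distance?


Distance = read iteration - write iteration
= 28 - 9 = 19

19


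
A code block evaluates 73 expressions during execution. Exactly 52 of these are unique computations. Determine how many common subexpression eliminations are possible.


CSE count = total expressions - unique expressions
= 73 - 52 = 21

21


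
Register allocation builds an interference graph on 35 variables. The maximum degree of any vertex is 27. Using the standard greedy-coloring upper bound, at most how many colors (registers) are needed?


Greedy coloring never needs more than (max_degree + 1) colors: when coloring a vertex, at most max_degree neighbors are already colored.
Upper bound = 27 + 1 = 28

28


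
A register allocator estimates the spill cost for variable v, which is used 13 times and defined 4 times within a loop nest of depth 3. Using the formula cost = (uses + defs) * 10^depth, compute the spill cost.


uses + defs = 13 + 4 = 17
10^3 = 1000
Spill cost = 17 * 1000 = 17000

17000


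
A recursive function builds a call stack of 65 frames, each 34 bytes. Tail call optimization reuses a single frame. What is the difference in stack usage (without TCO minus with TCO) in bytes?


Without TCO: 65 * 34 = 2210 bytes
With TCO: reuse 1 frame = 34 bytes
Savings = 2210 - 34 = 2176

2176


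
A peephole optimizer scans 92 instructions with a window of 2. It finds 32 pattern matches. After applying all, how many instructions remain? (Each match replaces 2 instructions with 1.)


Each match removes 1 instructions.
Total removed = 32 * 1 = 32
Remaining = 92 - 32 = 60

60


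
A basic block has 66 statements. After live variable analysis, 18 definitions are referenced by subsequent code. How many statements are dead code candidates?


Dead code = total statements - live definitions
= 66 - 18 = 48

48


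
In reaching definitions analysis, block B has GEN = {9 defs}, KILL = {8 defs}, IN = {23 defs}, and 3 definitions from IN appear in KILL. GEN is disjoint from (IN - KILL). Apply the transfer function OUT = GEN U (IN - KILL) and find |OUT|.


IN - KILL: 23 - 3 = 20 surviving definitions
OUT = GEN + surviving = 9 + 20 = 29

29


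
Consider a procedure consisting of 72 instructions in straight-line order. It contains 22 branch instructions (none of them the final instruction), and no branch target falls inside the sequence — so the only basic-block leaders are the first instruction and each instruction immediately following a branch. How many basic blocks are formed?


With no in-sequence branch targets, the leaders are the first instruction plus the instruction after each branch.
Number of basic blocks = branches + 1
= 22 + 1 = 23

23


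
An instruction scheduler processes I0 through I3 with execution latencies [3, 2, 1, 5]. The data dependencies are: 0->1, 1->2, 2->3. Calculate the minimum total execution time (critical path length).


Compute longest path through dependency graph: dist(Ik) = max over predecessors of dist + latency(Ik).
dist(I0) = latency 3 = 3
dist(I1) = dist(I0) + 2 = 3 + 2 = 5
dist(I2) = dist(I1) + 1 = 5 + 1 = 6
dist(I3) = dist(I2) + 5 = 6 + 5 = 11
Critical path = max dist = 11

11


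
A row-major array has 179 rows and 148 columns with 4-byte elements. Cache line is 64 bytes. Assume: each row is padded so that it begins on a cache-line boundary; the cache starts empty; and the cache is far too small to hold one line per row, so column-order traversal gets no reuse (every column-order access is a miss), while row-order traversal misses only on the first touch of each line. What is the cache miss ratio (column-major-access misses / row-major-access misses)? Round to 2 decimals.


Each row occupies 148 * 4 = 592 bytes and starts on a line boundary, so it spans ceil(592 / 64) = 10 cache lines.
Row-major traversal misses (one per line touched): 179 * ceil(148 * 4 / 64) = 1790
Column-major traversal misses (no reuse, every access misses): 179 * 148 = 26492
Ratio = 26492 / 1790 = 14.8

14.8


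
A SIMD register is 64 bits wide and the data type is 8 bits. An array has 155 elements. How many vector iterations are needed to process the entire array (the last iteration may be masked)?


Width = 64 / 8 = 8 elements per vector op
Iterations = ceil(155 / 8) = 20

20
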